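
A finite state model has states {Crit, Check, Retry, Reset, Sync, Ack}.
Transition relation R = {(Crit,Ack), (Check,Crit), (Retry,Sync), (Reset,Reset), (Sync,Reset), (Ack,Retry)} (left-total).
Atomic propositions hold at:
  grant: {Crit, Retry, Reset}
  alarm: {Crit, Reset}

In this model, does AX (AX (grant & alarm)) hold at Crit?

Sat(grant & alarm) = {Crit, Reset}
Sat(AX (grant & alarm)) = {s : every successor in {Crit, Reset}} = {Check, Reset, Sync}
Sat(AX (AX (grant & alarm))) = {s : every successor in {Check, Reset, Sync}} = {Retry, Reset, Sync}
Crit ∉ Sat(AX (AX (grant & alarm))) = {Retry, Reset, Sync}, so the formula does not hold at Crit.

No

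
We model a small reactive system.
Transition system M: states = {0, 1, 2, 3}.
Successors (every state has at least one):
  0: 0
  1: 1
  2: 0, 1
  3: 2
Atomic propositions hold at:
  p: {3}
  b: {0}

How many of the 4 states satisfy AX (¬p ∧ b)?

1

Sat(¬p) = {0, 1, 2}
Sat(¬p ∧ b) = {0}
Sat(AX (¬p ∧ b)) = {s : every successor in {0}} = {0}
|Sat(AX (¬p ∧ b))| = |{0}| = 1.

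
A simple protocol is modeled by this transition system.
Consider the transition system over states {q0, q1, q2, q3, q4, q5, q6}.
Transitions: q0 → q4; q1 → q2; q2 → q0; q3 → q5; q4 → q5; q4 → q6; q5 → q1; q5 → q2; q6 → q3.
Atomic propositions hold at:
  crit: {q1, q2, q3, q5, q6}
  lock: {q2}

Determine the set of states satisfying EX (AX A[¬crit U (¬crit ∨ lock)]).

Sat(¬crit) = {q0, q4}
Sat(¬crit ∨ lock) = {q0, q2, q4}
A[¬crit U (¬crit ∨ lock)]: least fixpoint, start Z0 = Sat((¬crit ∨ lock)) = {q0, q2, q4}, add states in Sat(¬crit) with every successor in Z. Already a fixed point.
Sat(A[¬crit U (¬crit ∨ lock)]) = {q0, q2, q4}
Sat(AX A[¬crit U (¬crit ∨ lock)]) = {s : every successor in {q0, q2, q4}} = {q0, q1, q2}
Sat(EX (AX A[¬crit U (¬crit ∨ lock)])) = {s : some successor in {q0, q1, q2}} = {q1, q2, q5}

{q1, q2, q5}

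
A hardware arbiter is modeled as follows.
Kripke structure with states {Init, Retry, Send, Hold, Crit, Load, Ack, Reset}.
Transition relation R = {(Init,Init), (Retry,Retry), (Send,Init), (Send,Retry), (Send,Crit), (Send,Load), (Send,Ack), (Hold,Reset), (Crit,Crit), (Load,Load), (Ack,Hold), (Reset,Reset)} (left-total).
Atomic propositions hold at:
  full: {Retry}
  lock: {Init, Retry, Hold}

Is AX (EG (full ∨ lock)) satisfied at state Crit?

Sat(full ∨ lock) = {Init, Retry, Hold}
EG (full ∨ lock): greatest fixpoint, start Z0 = {Init, Retry, Hold}, keep only states in Sat with some successor in Z. Z1 = {Init, Retry}; fixed.
Sat(EG (full ∨ lock)) = {Init, Retry}
Sat(AX (EG (full ∨ lock))) = {s : every successor in {Init, Retry}} = {Init, Retry}
Crit ∉ Sat(AX (EG (full ∨ lock))) = {Init, Retry}, so the formula does not hold at Crit.

No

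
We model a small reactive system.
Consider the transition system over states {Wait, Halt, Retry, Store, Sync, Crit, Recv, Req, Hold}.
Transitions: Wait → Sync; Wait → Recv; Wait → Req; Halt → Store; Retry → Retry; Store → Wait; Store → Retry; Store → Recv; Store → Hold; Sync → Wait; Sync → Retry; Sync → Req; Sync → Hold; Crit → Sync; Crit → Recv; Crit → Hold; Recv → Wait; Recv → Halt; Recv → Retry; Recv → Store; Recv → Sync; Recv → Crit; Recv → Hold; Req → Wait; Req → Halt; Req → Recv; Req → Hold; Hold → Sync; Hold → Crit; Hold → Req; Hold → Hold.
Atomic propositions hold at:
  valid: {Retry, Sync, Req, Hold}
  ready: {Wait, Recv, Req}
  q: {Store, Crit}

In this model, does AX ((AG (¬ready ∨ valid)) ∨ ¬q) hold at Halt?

No

Sat(¬ready) = {Halt, Retry, Store, Sync, Crit, Hold}
Sat(¬ready ∨ valid) = {Halt, Retry, Store, Sync, Crit, Req, Hold}
AG (¬ready ∨ valid): greatest fixpoint, start Z0 = {Halt, Retry, Store, Sync, Crit, Req, Hold}, keep only states in Sat with every successor in Z. Z1 = {Halt, Retry, Hold}; Z2 = {Retry}; fixed.
Sat(AG (¬ready ∨ valid)) = {Retry}
Sat(¬q) = {Wait, Halt, Retry, Sync, Recv, Req, Hold}
Sat((AG (¬ready ∨ valid)) ∨ ¬q) = {Wait, Halt, Retry, Sync, Recv, Req, Hold}
Sat(AX ((AG (¬ready ∨ valid)) ∨ ¬q)) = {s : every successor in {Wait, Halt, Retry, Sync, Recv, Req, Hold}} = {Wait, Retry, Store, Sync, Crit, Req}
Halt ∉ Sat(AX ((AG (¬ready ∨ valid)) ∨ ¬q)) = {Wait, Retry, Store, Sync, Crit, Req}, so the formula does not hold at Halt.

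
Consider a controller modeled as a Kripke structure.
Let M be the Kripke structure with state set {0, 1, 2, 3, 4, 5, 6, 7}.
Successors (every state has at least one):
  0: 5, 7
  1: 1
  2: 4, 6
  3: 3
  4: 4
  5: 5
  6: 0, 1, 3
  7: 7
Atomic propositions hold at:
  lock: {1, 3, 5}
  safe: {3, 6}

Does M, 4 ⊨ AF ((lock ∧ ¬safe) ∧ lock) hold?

Sat(¬safe) = {0, 1, 2, 4, 5, 7}
Sat(lock ∧ ¬safe) = {1, 5}
Sat((lock ∧ ¬safe) ∧ lock) = {1, 5}
AF ((lock ∧ ¬safe) ∧ lock): least fixpoint, start Z0 = {1, 5}, add states with every successor in Z. Already a fixed point.
Sat(AF ((lock ∧ ¬safe) ∧ lock)) = {1, 5}
4 ∉ Sat(AF ((lock ∧ ¬safe) ∧ lock)) = {1, 5}, so the formula does not hold at 4.

No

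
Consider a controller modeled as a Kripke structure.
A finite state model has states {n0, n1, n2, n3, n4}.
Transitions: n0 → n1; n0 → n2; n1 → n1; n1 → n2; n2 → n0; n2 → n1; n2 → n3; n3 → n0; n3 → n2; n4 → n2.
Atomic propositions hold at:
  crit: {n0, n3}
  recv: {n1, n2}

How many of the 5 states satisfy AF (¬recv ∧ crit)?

2

Sat(¬recv) = {n0, n3, n4}
Sat(¬recv ∧ crit) = {n0, n3}
AF (¬recv ∧ crit): least fixpoint, start Z0 = {n0, n3}, add states with every successor in Z. Already a fixed point.
Sat(AF (¬recv ∧ crit)) = {n0, n3}
|Sat(AF (¬recv ∧ crit))| = |{n0, n3}| = 2.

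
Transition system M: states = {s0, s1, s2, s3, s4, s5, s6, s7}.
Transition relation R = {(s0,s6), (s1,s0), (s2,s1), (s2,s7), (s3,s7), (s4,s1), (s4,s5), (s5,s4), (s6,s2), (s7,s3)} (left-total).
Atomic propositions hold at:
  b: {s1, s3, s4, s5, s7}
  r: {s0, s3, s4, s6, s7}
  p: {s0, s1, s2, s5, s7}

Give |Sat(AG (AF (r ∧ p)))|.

Sat(r ∧ p) = {s0, s7}
AF (r ∧ p): least fixpoint, start Z0 = {s0, s7}, add states with every successor in Z. Z1 = {s0, s1, s3, s7}; Z2 = {s0, s1, s2, s3, s7}; Z3 = {s0, s1, s2, s3, s6, s7}; fixed.
Sat(AF (r ∧ p)) = {s0, s1, s2, s3, s6, s7}
AG (AF (r ∧ p)): greatest fixpoint, start Z0 = {s0, s1, s2, s3, s6, s7}, keep only states in Sat with every successor in Z. Already a fixed point.
Sat(AG (AF (r ∧ p))) = {s0, s1, s2, s3, s6, s7}
|Sat(AG (AF (r ∧ p)))| = |{s0, s1, s2, s3, s6, s7}| = 6.

6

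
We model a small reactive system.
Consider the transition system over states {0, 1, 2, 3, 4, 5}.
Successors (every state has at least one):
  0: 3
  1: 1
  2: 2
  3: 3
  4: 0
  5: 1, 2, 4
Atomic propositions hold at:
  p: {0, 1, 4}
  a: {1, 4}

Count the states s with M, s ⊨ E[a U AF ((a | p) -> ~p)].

Sat(a | p) = {0, 1, 4}
Sat(~p) = {2, 3, 5}
Sat((a | p) -> ~p) = {2, 3, 5}
AF ((a | p) -> ~p): least fixpoint, start Z0 = {2, 3, 5}, add states with every successor in Z. Z1 = {0, 2, 3, 5}; Z2 = {0, 2, 3, 4, 5}; fixed.
Sat(AF ((a | p) -> ~p)) = {0, 2, 3, 4, 5}
E[a U AF ((a | p) -> ~p)]: least fixpoint, start Z0 = Sat(AF ((a | p) -> ~p)) = {0, 2, 3, 4, 5}, add states in Sat(a) with some successor in Z. Already a fixed point.
Sat(E[a U AF ((a | p) -> ~p)]) = {0, 2, 3, 4, 5}
|Sat(E[a U AF ((a | p) -> ~p)])| = |{0, 2, 3, 4, 5}| = 5.

5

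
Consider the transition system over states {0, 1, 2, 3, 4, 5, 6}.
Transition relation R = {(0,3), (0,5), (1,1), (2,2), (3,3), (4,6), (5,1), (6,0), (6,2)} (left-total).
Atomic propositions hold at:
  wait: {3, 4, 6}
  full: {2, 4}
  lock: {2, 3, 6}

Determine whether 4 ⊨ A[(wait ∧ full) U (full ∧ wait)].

Sat(wait ∧ full) = {4}
Sat(full ∧ wait) = {4}
A[(wait ∧ full) U (full ∧ wait)]: least fixpoint, start Z0 = Sat((full ∧ wait)) = {4}, add states in Sat(wait ∧ full) with every successor in Z. Already a fixed point.
Sat(A[(wait ∧ full) U (full ∧ wait)]) = {4}
4 ∈ Sat(A[(wait ∧ full) U (full ∧ wait)]) = {4}, so the formula holds at 4.

Yes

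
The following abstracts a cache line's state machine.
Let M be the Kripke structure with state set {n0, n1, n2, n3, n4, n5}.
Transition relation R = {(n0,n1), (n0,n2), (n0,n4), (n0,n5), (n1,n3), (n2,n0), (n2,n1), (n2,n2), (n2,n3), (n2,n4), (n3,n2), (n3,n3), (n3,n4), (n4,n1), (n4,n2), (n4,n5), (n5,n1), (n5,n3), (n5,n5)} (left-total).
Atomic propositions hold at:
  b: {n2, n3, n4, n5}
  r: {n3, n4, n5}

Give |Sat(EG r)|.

EG r: greatest fixpoint, start Z0 = {n3, n4, n5}, keep only states in Sat with some successor in Z. Already a fixed point.
Sat(EG r) = {n3, n4, n5}
|Sat(EG r)| = |{n3, n4, n5}| = 3.

3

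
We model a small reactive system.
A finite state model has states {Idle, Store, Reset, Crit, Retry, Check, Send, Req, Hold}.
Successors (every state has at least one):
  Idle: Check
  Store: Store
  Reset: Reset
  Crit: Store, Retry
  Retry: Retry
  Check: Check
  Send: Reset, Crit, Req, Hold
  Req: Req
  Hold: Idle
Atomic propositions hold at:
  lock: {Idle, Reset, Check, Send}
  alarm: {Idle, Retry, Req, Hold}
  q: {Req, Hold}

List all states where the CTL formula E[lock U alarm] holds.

{Idle, Retry, Send, Req, Hold}

E[lock U alarm]: least fixpoint, start Z0 = Sat(alarm) = {Idle, Retry, Req, Hold}, add states in Sat(lock) with some successor in Z. Z1 = {Idle, Retry, Send, Req, Hold}; fixed.
Sat(E[lock U alarm]) = {Idle, Retry, Send, Req, Hold}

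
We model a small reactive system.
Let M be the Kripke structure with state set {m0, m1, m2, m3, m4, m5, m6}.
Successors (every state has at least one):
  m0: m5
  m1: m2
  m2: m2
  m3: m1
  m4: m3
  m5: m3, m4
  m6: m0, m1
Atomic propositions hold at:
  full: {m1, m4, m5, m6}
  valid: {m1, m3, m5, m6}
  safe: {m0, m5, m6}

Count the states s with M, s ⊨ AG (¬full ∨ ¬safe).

Sat(¬full) = {m0, m2, m3}
Sat(¬safe) = {m1, m2, m3, m4}
Sat(¬full ∨ ¬safe) = {m0, m1, m2, m3, m4}
AG (¬full ∨ ¬safe): greatest fixpoint, start Z0 = {m0, m1, m2, m3, m4}, keep only states in Sat with every successor in Z. Z1 = {m1, m2, m3, m4}; fixed.
Sat(AG (¬full ∨ ¬safe)) = {m1, m2, m3, m4}
|Sat(AG (¬full ∨ ¬safe))| = |{m1, m2, m3, m4}| = 4.

4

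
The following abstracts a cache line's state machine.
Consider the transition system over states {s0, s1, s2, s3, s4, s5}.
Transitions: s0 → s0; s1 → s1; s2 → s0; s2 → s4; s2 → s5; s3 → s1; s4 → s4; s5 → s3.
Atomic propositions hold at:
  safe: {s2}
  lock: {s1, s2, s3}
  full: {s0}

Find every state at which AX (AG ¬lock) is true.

{s0, s4}

Sat(¬lock) = {s0, s4, s5}
AG ¬lock: greatest fixpoint, start Z0 = {s0, s4, s5}, keep only states in Sat with every successor in Z. Z1 = {s0, s4}; fixed.
Sat(AG ¬lock) = {s0, s4}
Sat(AX (AG ¬lock)) = {s : every successor in {s0, s4}} = {s0, s4}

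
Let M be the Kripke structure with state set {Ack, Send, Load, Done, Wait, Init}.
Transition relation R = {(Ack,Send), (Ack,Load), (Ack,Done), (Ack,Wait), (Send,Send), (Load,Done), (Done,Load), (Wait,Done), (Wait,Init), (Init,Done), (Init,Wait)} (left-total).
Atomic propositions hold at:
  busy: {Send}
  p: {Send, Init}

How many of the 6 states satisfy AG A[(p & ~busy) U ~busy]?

4

Sat(~busy) = {Ack, Load, Done, Wait, Init}
Sat(p & ~busy) = {Init}
A[(p & ~busy) U ~busy]: least fixpoint, start Z0 = Sat(~busy) = {Ack, Load, Done, Wait, Init}, add states in Sat(p & ~busy) with every successor in Z. Already a fixed point.
Sat(A[(p & ~busy) U ~busy]) = {Ack, Load, Done, Wait, Init}
AG A[(p & ~busy) U ~busy]: greatest fixpoint, start Z0 = {Ack, Load, Done, Wait, Init}, keep only states in Sat with every successor in Z. Z1 = {Load, Done, Wait, Init}; fixed.
Sat(AG A[(p & ~busy) U ~busy]) = {Load, Done, Wait, Init}
|Sat(AG A[(p & ~busy) U ~busy])| = |{Load, Done, Wait, Init}| = 4.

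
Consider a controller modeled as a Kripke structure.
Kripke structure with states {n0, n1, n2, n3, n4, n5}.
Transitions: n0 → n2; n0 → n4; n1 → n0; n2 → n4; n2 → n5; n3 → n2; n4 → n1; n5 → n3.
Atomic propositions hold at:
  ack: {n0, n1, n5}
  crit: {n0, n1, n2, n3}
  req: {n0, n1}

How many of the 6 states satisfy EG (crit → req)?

3

Sat(crit → req) = {n0, n1, n4, n5}
EG (crit → req): greatest fixpoint, start Z0 = {n0, n1, n4, n5}, keep only states in Sat with some successor in Z. Z1 = {n0, n1, n4}; fixed.
Sat(EG (crit → req)) = {n0, n1, n4}
|Sat(EG (crit → req))| = |{n0, n1, n4}| = 3.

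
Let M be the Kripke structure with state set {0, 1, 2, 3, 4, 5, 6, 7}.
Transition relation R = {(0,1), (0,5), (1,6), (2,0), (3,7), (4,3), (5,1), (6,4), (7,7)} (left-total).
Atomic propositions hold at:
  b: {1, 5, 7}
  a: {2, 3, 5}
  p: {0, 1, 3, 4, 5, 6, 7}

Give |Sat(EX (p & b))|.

Sat(p & b) = {1, 5, 7}
Sat(EX (p & b)) = {s : some successor in {1, 5, 7}} = {0, 3, 5, 7}
|Sat(EX (p & b))| = |{0, 3, 5, 7}| = 4.

4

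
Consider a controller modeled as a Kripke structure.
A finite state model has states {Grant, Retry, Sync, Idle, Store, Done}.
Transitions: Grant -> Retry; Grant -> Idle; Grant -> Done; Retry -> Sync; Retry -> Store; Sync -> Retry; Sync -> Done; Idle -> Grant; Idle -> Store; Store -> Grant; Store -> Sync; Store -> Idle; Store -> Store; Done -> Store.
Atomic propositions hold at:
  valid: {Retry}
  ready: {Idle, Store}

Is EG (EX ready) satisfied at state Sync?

Sat(EX ready) = {s : some successor in {Idle, Store}} = {Grant, Retry, Idle, Store, Done}
EG (EX ready): greatest fixpoint, start Z0 = {Grant, Retry, Idle, Store, Done}, keep only states in Sat with some successor in Z. Already a fixed point.
Sat(EG (EX ready)) = {Grant, Retry, Idle, Store, Done}
Sync ∉ Sat(EG (EX ready)) = {Grant, Retry, Idle, Store, Done}, so the formula does not hold at Sync.

No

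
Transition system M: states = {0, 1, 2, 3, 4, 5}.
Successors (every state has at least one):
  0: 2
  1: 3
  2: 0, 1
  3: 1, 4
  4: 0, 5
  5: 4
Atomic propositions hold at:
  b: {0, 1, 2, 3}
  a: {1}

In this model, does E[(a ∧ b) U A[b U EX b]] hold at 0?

Sat(a ∧ b) = {1}
Sat(EX b) = {s : some successor in {0, 1, 2, 3}} = {0, 1, 2, 3, 4}
A[b U EX b]: least fixpoint, start Z0 = Sat(EX b) = {0, 1, 2, 3, 4}, add states in Sat(b) with every successor in Z. Already a fixed point.
Sat(A[b U EX b]) = {0, 1, 2, 3, 4}
E[(a ∧ b) U A[b U EX b]]: least fixpoint, start Z0 = Sat(A[b U EX b]) = {0, 1, 2, 3, 4}, add states in Sat(a ∧ b) with some successor in Z. Already a fixed point.
Sat(E[(a ∧ b) U A[b U EX b]]) = {0, 1, 2, 3, 4}
0 ∈ Sat(E[(a ∧ b) U A[b U EX b]]) = {0, 1, 2, 3, 4}, so the formula holds at 0.

Yes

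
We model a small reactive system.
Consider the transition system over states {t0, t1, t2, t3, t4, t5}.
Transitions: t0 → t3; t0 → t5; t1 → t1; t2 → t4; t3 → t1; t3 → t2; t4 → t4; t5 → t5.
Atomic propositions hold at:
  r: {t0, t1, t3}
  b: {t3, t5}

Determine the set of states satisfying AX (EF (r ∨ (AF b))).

AF b: least fixpoint, start Z0 = {t3, t5}, add states with every successor in Z. Z1 = {t0, t3, t5}; fixed.
Sat(AF b) = {t0, t3, t5}
Sat(r ∨ (AF b)) = {t0, t1, t3, t5}
EF (r ∨ (AF b)): least fixpoint, start Z0 = {t0, t1, t3, t5}, add states with some successor in Z. Already a fixed point.
Sat(EF (r ∨ (AF b))) = {t0, t1, t3, t5}
Sat(AX (EF (r ∨ (AF b)))) = {s : every successor in {t0, t1, t3, t5}} = {t0, t1, t5}

{t0, t1, t5}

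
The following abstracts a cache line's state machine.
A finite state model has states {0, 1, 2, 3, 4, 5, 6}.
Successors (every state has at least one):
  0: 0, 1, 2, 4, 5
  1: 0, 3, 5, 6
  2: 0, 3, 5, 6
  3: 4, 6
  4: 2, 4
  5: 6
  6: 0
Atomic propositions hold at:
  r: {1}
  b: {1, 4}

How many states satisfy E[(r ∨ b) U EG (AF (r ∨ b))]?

1

Sat(r ∨ b) = {1, 4}
AF (r ∨ b): least fixpoint, start Z0 = {1, 4}, add states with every successor in Z. Already a fixed point.
Sat(AF (r ∨ b)) = {1, 4}
EG (AF (r ∨ b)): greatest fixpoint, start Z0 = {1, 4}, keep only states in Sat with some successor in Z. Z1 = {4}; fixed.
Sat(EG (AF (r ∨ b))) = {4}
E[(r ∨ b) U EG (AF (r ∨ b))]: least fixpoint, start Z0 = Sat(EG (AF (r ∨ b))) = {4}, add states in Sat(r ∨ b) with some successor in Z. Already a fixed point.
Sat(E[(r ∨ b) U EG (AF (r ∨ b))]) = {4}
|Sat(E[(r ∨ b) U EG (AF (r ∨ b))])| = |{4}| = 1.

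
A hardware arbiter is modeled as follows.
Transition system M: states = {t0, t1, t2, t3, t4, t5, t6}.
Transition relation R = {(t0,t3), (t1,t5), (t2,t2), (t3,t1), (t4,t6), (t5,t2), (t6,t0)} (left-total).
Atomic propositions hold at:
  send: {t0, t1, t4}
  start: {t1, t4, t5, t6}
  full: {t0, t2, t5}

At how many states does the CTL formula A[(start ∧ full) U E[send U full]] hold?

Sat(start ∧ full) = {t5}
E[send U full]: least fixpoint, start Z0 = Sat(full) = {t0, t2, t5}, add states in Sat(send) with some successor in Z. Z1 = {t0, t1, t2, t5}; fixed.
Sat(E[send U full]) = {t0, t1, t2, t5}
A[(start ∧ full) U E[send U full]]: least fixpoint, start Z0 = Sat(E[send U full]) = {t0, t1, t2, t5}, add states in Sat(start ∧ full) with every successor in Z. Already a fixed point.
Sat(A[(start ∧ full) U E[send U full]]) = {t0, t1, t2, t5}
|Sat(A[(start ∧ full) U E[send U full]])| = |{t0, t1, t2, t5}| = 4.

4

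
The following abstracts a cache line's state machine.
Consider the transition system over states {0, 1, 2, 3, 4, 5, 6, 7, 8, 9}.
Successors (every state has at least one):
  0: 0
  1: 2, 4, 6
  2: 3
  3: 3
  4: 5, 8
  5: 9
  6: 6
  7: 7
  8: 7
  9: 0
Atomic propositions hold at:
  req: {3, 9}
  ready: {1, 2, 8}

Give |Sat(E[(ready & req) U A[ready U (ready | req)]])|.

Sat(ready & req) = ∅
Sat(ready | req) = {1, 2, 3, 8, 9}
A[ready U (ready | req)]: least fixpoint, start Z0 = Sat((ready | req)) = {1, 2, 3, 8, 9}, add states in Sat(ready) with every successor in Z. Already a fixed point.
Sat(A[ready U (ready | req)]) = {1, 2, 3, 8, 9}
E[(ready & req) U A[ready U (ready | req)]]: least fixpoint, start Z0 = Sat(A[ready U (ready | req)]) = {1, 2, 3, 8, 9}, add states in Sat(ready & req) with some successor in Z. Already a fixed point.
Sat(E[(ready & req) U A[ready U (ready | req)]]) = {1, 2, 3, 8, 9}
|Sat(E[(ready & req) U A[ready U (ready | req)]])| = |{1, 2, 3, 8, 9}| = 5.

5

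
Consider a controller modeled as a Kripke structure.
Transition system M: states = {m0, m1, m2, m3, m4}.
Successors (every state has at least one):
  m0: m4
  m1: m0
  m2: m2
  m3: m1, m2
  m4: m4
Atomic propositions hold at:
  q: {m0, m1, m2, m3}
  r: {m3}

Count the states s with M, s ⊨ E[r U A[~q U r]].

Sat(~q) = {m4}
A[~q U r]: least fixpoint, start Z0 = Sat(r) = {m3}, add states in Sat(~q) with every successor in Z. Already a fixed point.
Sat(A[~q U r]) = {m3}
E[r U A[~q U r]]: least fixpoint, start Z0 = Sat(A[~q U r]) = {m3}, add states in Sat(r) with some successor in Z. Already a fixed point.
Sat(E[r U A[~q U r]]) = {m3}
|Sat(E[r U A[~q U r]])| = |{m3}| = 1.

1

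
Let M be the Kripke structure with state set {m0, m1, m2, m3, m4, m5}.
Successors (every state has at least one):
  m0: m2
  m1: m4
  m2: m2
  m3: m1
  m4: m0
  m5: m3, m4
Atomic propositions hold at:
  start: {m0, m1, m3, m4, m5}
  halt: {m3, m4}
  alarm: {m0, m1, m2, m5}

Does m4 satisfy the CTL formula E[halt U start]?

E[halt U start]: least fixpoint, start Z0 = Sat(start) = {m0, m1, m3, m4, m5}, add states in Sat(halt) with some successor in Z. Already a fixed point.
Sat(E[halt U start]) = {m0, m1, m3, m4, m5}
m4 ∈ Sat(E[halt U start]) = {m0, m1, m3, m4, m5}, so the formula holds at m4.

Yes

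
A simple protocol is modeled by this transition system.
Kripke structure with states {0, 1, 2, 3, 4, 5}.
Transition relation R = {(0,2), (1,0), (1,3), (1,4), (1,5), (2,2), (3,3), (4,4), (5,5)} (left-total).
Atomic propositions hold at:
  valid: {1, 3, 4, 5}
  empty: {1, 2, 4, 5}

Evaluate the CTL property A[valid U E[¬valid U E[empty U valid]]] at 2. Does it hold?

Sat(¬valid) = {0, 2}
E[empty U valid]: least fixpoint, start Z0 = Sat(valid) = {1, 3, 4, 5}, add states in Sat(empty) with some successor in Z. Already a fixed point.
Sat(E[empty U valid]) = {1, 3, 4, 5}
E[¬valid U E[empty U valid]]: least fixpoint, start Z0 = Sat(E[empty U valid]) = {1, 3, 4, 5}, add states in Sat(¬valid) with some successor in Z. Already a fixed point.
Sat(E[¬valid U E[empty U valid]]) = {1, 3, 4, 5}
A[valid U E[¬valid U E[empty U valid]]]: least fixpoint, start Z0 = Sat(E[¬valid U E[empty U valid]]) = {1, 3, 4, 5}, add states in Sat(valid) with every successor in Z. Already a fixed point.
Sat(A[valid U E[¬valid U E[empty U valid]]]) = {1, 3, 4, 5}
2 ∉ Sat(A[valid U E[¬valid U E[empty U valid]]]) = {1, 3, 4, 5}, so the formula does not hold at 2.

No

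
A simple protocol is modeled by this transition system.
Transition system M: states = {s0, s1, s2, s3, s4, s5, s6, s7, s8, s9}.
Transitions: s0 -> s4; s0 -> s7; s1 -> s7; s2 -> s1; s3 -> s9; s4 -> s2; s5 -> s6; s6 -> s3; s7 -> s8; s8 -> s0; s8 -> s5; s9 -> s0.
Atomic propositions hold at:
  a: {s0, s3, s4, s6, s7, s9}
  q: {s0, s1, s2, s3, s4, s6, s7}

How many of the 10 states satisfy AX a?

6

Sat(AX a) = {s : every successor in {s0, s3, s4, s6, s7, s9}} = {s0, s1, s3, s5, s6, s9}
|Sat(AX a)| = |{s0, s1, s3, s5, s6, s9}| = 6.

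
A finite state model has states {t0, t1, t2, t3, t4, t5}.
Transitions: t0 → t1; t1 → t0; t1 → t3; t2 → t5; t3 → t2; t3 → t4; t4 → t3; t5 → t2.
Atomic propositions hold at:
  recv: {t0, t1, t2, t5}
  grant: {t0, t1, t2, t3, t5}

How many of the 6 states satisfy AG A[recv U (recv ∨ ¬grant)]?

Sat(¬grant) = {t4}
Sat(recv ∨ ¬grant) = {t0, t1, t2, t4, t5}
A[recv U (recv ∨ ¬grant)]: least fixpoint, start Z0 = Sat((recv ∨ ¬grant)) = {t0, t1, t2, t4, t5}, add states in Sat(recv) with every successor in Z. Already a fixed point.
Sat(A[recv U (recv ∨ ¬grant)]) = {t0, t1, t2, t4, t5}
AG A[recv U (recv ∨ ¬grant)]: greatest fixpoint, start Z0 = {t0, t1, t2, t4, t5}, keep only states in Sat with every successor in Z. Z1 = {t0, t2, t5}; Z2 = {t2, t5}; fixed.
Sat(AG A[recv U (recv ∨ ¬grant)]) = {t2, t5}
|Sat(AG A[recv U (recv ∨ ¬grant)])| = |{t2, t5}| = 2.

2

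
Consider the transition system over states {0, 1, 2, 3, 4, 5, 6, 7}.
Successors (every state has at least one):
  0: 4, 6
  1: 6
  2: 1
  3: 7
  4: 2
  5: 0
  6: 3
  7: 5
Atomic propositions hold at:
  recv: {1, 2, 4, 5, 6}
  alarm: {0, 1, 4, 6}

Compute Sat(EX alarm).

Sat(EX alarm) = {s : some successor in {0, 1, 4, 6}} = {0, 1, 2, 5}

{0, 1, 2, 5}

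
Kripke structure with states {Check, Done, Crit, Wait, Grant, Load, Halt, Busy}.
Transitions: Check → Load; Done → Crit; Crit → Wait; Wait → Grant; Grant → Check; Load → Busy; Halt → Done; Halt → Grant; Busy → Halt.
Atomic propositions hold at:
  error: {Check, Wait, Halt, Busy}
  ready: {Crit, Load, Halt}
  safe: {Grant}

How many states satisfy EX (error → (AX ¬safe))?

6

Sat(¬safe) = {Check, Done, Crit, Wait, Load, Halt, Busy}
Sat(AX ¬safe) = {s : every successor in {Check, Done, Crit, Wait, Load, Halt, Busy}} = {Check, Done, Crit, Grant, Load, Busy}
Sat(error → (AX ¬safe)) = {Check, Done, Crit, Grant, Load, Busy}
Sat(EX (error → (AX ¬safe))) = {s : some successor in {Check, Done, Crit, Grant, Load, Busy}} = {Check, Done, Wait, Grant, Load, Halt}
|Sat(EX (error → (AX ¬safe)))| = |{Check, Done, Wait, Grant, Load, Halt}| = 6.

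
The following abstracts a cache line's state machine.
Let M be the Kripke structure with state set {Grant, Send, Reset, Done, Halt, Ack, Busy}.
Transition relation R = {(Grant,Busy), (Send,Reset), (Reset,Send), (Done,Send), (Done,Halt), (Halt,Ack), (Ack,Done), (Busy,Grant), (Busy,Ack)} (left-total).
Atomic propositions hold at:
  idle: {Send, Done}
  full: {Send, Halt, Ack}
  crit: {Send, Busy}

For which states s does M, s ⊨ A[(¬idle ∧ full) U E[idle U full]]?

Sat(¬idle) = {Grant, Reset, Halt, Ack, Busy}
Sat(¬idle ∧ full) = {Halt, Ack}
E[idle U full]: least fixpoint, start Z0 = Sat(full) = {Send, Halt, Ack}, add states in Sat(idle) with some successor in Z. Z1 = {Send, Done, Halt, Ack}; fixed.
Sat(E[idle U full]) = {Send, Done, Halt, Ack}
A[(¬idle ∧ full) U E[idle U full]]: least fixpoint, start Z0 = Sat(E[idle U full]) = {Send, Done, Halt, Ack}, add states in Sat(¬idle ∧ full) with every successor in Z. Already a fixed point.
Sat(A[(¬idle ∧ full) U E[idle U full]]) = {Send, Done, Halt, Ack}

{Send, Done, Halt, Ack}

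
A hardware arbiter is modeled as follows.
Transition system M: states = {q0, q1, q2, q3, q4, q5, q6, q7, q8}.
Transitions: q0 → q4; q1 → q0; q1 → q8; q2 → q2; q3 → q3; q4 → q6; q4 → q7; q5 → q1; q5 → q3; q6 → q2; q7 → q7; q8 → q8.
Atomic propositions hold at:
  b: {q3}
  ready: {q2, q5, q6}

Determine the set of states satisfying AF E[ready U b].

E[ready U b]: least fixpoint, start Z0 = Sat(b) = {q3}, add states in Sat(ready) with some successor in Z. Z1 = {q3, q5}; fixed.
Sat(E[ready U b]) = {q3, q5}
AF E[ready U b]: least fixpoint, start Z0 = {q3, q5}, add states with every successor in Z. Already a fixed point.
Sat(AF E[ready U b]) = {q3, q5}

{q3, q5}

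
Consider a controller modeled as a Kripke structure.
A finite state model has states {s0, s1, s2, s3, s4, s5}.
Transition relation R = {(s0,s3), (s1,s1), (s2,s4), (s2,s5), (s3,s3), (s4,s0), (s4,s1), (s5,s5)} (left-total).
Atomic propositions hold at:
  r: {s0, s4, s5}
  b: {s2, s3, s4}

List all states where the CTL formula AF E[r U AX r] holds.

{s2, s5}

Sat(AX r) = {s : every successor in {s0, s4, s5}} = {s2, s5}
E[r U AX r]: least fixpoint, start Z0 = Sat(AX r) = {s2, s5}, add states in Sat(r) with some successor in Z. Already a fixed point.
Sat(E[r U AX r]) = {s2, s5}
AF E[r U AX r]: least fixpoint, start Z0 = {s2, s5}, add states with every successor in Z. Already a fixed point.
Sat(AF E[r U AX r]) = {s2, s5}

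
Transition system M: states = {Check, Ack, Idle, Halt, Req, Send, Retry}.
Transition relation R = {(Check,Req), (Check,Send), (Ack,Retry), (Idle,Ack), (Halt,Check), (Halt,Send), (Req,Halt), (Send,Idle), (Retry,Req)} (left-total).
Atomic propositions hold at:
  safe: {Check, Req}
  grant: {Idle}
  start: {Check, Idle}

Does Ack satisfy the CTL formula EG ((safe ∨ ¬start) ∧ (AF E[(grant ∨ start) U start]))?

Sat(¬start) = {Ack, Halt, Req, Send, Retry}
Sat(safe ∨ ¬start) = {Check, Ack, Halt, Req, Send, Retry}
Sat(grant ∨ start) = {Check, Idle}
E[(grant ∨ start) U start]: least fixpoint, start Z0 = Sat(start) = {Check, Idle}, add states in Sat(grant ∨ start) with some successor in Z. Already a fixed point.
Sat(E[(grant ∨ start) U start]) = {Check, Idle}
AF E[(grant ∨ start) U start]: least fixpoint, start Z0 = {Check, Idle}, add states with every successor in Z. Z1 = {Check, Idle, Send}; Z2 = {Check, Idle, Halt, Send}; Z3 = {Check, Idle, Halt, Req, Send}; Z4 = {Check, Idle, Halt, Req, Send, Retry}; Z5 = {Check, Ack, Idle, Halt, Req, Send, Retry}; fixed.
Sat(AF E[(grant ∨ start) U start]) = {Check, Ack, Idle, Halt, Req, Send, Retry}
Sat((safe ∨ ¬start) ∧ (AF E[(grant ∨ start) U start])) = {Check, Ack, Halt, Req, Send, Retry}
EG ((safe ∨ ¬start) ∧ (AF E[(grant ∨ start) U start])): greatest fixpoint, start Z0 = {Check, Ack, Halt, Req, Send, Retry}, keep only states in Sat with some successor in Z. Z1 = {Check, Ack, Halt, Req, Retry}; fixed.
Sat(EG ((safe ∨ ¬start) ∧ (AF E[(grant ∨ start) U start]))) = {Check, Ack, Halt, Req, Retry}
Ack ∈ Sat(EG ((safe ∨ ¬start) ∧ (AF E[(grant ∨ start) U start]))) = {Check, Ack, Halt, Req, Retry}, so the formula holds at Ack.

Yes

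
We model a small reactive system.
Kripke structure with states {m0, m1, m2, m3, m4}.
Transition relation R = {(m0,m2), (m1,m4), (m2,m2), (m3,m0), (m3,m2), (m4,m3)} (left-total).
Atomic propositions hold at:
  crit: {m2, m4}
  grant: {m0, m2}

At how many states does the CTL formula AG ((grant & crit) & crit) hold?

1

Sat(grant & crit) = {m2}
Sat((grant & crit) & crit) = {m2}
AG ((grant & crit) & crit): greatest fixpoint, start Z0 = {m2}, keep only states in Sat with every successor in Z. Already a fixed point.
Sat(AG ((grant & crit) & crit)) = {m2}
|Sat(AG ((grant & crit) & crit))| = |{m2}| = 1.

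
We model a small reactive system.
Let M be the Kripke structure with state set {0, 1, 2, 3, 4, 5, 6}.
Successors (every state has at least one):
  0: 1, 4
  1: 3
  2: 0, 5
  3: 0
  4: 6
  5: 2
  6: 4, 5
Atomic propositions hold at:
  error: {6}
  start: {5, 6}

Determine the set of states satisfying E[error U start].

E[error U start]: least fixpoint, start Z0 = Sat(start) = {5, 6}, add states in Sat(error) with some successor in Z. Already a fixed point.
Sat(E[error U start]) = {5, 6}

{5, 6}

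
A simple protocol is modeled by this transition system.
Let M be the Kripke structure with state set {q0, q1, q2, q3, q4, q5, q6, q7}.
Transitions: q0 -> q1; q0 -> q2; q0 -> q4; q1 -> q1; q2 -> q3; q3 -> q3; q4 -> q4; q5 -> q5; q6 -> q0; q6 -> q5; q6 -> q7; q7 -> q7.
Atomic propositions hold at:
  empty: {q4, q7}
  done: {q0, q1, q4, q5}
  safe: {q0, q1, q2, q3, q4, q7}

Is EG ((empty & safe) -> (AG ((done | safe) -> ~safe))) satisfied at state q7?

No

Sat(empty & safe) = {q4, q7}
Sat(done | safe) = {q0, q1, q2, q3, q4, q5, q7}
Sat(~safe) = {q5, q6}
Sat((done | safe) -> ~safe) = {q5, q6}
AG ((done | safe) -> ~safe): greatest fixpoint, start Z0 = {q5, q6}, keep only states in Sat with every successor in Z. Z1 = {q5}; fixed.
Sat(AG ((done | safe) -> ~safe)) = {q5}
Sat((empty & safe) -> (AG ((done | safe) -> ~safe))) = {q0, q1, q2, q3, q5, q6}
EG ((empty & safe) -> (AG ((done | safe) -> ~safe))): greatest fixpoint, start Z0 = {q0, q1, q2, q3, q5, q6}, keep only states in Sat with some successor in Z. Already a fixed point.
Sat(EG ((empty & safe) -> (AG ((done | safe) -> ~safe)))) = {q0, q1, q2, q3, q5, q6}
q7 ∉ Sat(EG ((empty & safe) -> (AG ((done | safe) -> ~safe)))) = {q0, q1, q2, q3, q5, q6}, so the formula does not hold at q7.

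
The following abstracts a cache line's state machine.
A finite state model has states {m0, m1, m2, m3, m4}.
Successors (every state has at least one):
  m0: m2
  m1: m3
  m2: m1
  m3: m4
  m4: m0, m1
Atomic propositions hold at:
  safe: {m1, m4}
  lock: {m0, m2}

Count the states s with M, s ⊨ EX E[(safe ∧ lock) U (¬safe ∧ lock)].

2

Sat(safe ∧ lock) = ∅
Sat(¬safe) = {m0, m2, m3}
Sat(¬safe ∧ lock) = {m0, m2}
E[(safe ∧ lock) U (¬safe ∧ lock)]: least fixpoint, start Z0 = Sat((¬safe ∧ lock)) = {m0, m2}, add states in Sat(safe ∧ lock) with some successor in Z. Already a fixed point.
Sat(E[(safe ∧ lock) U (¬safe ∧ lock)]) = {m0, m2}
Sat(EX E[(safe ∧ lock) U (¬safe ∧ lock)]) = {s : some successor in {m0, m2}} = {m0, m4}
|Sat(EX E[(safe ∧ lock) U (¬safe ∧ lock)])| = |{m0, m4}| = 2.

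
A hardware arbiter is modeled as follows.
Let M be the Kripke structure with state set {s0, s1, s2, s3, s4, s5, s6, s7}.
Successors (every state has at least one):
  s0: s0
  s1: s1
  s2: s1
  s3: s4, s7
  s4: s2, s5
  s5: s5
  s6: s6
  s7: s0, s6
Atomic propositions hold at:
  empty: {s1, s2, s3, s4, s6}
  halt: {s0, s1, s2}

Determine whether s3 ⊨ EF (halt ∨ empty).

Yes

Sat(halt ∨ empty) = {s0, s1, s2, s3, s4, s6}
EF (halt ∨ empty): least fixpoint, start Z0 = {s0, s1, s2, s3, s4, s6}, add states with some successor in Z. Z1 = {s0, s1, s2, s3, s4, s6, s7}; fixed.
Sat(EF (halt ∨ empty)) = {s0, s1, s2, s3, s4, s6, s7}
s3 ∈ Sat(EF (halt ∨ empty)) = {s0, s1, s2, s3, s4, s6, s7}, so the formula holds at s3.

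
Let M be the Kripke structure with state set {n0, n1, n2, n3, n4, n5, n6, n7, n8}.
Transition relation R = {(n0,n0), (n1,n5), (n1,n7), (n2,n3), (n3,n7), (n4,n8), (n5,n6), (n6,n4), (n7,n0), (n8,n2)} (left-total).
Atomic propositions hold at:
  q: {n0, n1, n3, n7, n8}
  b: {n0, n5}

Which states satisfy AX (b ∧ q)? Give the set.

Sat(b ∧ q) = {n0}
Sat(AX (b ∧ q)) = {s : every successor in {n0}} = {n0, n7}

{n0, n7}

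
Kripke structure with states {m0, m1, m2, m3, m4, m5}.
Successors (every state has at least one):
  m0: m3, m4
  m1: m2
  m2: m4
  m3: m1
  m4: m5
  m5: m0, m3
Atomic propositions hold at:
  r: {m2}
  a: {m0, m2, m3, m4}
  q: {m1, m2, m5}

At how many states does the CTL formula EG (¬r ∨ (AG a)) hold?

3

Sat(¬r) = {m0, m1, m3, m4, m5}
AG a: greatest fixpoint, start Z0 = {m0, m2, m3, m4}, keep only states in Sat with every successor in Z. Z1 = {m0, m2}; Z2 = ∅; fixed.
Sat(AG a) = ∅
Sat(¬r ∨ (AG a)) = {m0, m1, m3, m4, m5}
EG (¬r ∨ (AG a)): greatest fixpoint, start Z0 = {m0, m1, m3, m4, m5}, keep only states in Sat with some successor in Z. Z1 = {m0, m3, m4, m5}; Z2 = {m0, m4, m5}; fixed.
Sat(EG (¬r ∨ (AG a))) = {m0, m4, m5}
|Sat(EG (¬r ∨ (AG a)))| = |{m0, m4, m5}| = 3.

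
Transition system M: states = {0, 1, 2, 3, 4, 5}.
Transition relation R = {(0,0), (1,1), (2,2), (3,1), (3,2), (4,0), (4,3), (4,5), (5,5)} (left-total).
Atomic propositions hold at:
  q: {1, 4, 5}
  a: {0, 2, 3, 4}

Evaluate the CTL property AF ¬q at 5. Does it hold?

Sat(¬q) = {0, 2, 3}
AF ¬q: least fixpoint, start Z0 = {0, 2, 3}, add states with every successor in Z. Already a fixed point.
Sat(AF ¬q) = {0, 2, 3}
5 ∉ Sat(AF ¬q) = {0, 2, 3}, so the formula does not hold at 5.

No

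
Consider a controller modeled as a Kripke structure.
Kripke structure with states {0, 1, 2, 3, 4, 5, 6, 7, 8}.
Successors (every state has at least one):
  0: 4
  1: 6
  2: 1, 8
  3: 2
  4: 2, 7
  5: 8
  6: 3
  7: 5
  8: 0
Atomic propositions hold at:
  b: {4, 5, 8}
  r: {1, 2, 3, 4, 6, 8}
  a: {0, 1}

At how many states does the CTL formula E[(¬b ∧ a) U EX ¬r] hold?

Sat(¬b) = {0, 1, 2, 3, 6, 7}
Sat(¬b ∧ a) = {0, 1}
Sat(¬r) = {0, 5, 7}
Sat(EX ¬r) = {s : some successor in {0, 5, 7}} = {4, 7, 8}
E[(¬b ∧ a) U EX ¬r]: least fixpoint, start Z0 = Sat(EX ¬r) = {4, 7, 8}, add states in Sat(¬b ∧ a) with some successor in Z. Z1 = {0, 4, 7, 8}; fixed.
Sat(E[(¬b ∧ a) U EX ¬r]) = {0, 4, 7, 8}
|Sat(E[(¬b ∧ a) U EX ¬r])| = |{0, 4, 7, 8}| = 4.

4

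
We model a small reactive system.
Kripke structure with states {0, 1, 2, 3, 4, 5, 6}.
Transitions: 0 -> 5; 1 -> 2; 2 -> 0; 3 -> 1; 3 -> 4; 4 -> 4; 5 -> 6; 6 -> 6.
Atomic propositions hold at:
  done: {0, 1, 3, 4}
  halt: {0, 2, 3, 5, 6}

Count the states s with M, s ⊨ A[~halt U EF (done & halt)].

4

Sat(~halt) = {1, 4}
Sat(done & halt) = {0, 3}
EF (done & halt): least fixpoint, start Z0 = {0, 3}, add states with some successor in Z. Z1 = {0, 2, 3}; Z2 = {0, 1, 2, 3}; fixed.
Sat(EF (done & halt)) = {0, 1, 2, 3}
A[~halt U EF (done & halt)]: least fixpoint, start Z0 = Sat(EF (done & halt)) = {0, 1, 2, 3}, add states in Sat(~halt) with every successor in Z. Already a fixed point.
Sat(A[~halt U EF (done & halt)]) = {0, 1, 2, 3}
|Sat(A[~halt U EF (done & halt)])| = |{0, 1, 2, 3}| = 4.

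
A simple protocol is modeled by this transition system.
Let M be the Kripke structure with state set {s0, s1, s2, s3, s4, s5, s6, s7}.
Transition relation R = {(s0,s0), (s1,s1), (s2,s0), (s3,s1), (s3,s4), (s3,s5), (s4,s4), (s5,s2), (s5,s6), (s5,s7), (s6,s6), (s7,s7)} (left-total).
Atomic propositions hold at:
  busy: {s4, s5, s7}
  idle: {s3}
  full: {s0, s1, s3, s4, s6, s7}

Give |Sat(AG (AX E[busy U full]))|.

6

E[busy U full]: least fixpoint, start Z0 = Sat(full) = {s0, s1, s3, s4, s6, s7}, add states in Sat(busy) with some successor in Z. Z1 = {s0, s1, s3, s4, s5, s6, s7}; fixed.
Sat(E[busy U full]) = {s0, s1, s3, s4, s5, s6, s7}
Sat(AX E[busy U full]) = {s : every successor in {s0, s1, s3, s4, s5, s6, s7}} = {s0, s1, s2, s3, s4, s6, s7}
AG (AX E[busy U full]): greatest fixpoint, start Z0 = {s0, s1, s2, s3, s4, s6, s7}, keep only states in Sat with every successor in Z. Z1 = {s0, s1, s2, s4, s6, s7}; fixed.
Sat(AG (AX E[busy U full])) = {s0, s1, s2, s4, s6, s7}
|Sat(AG (AX E[busy U full]))| = |{s0, s1, s2, s4, s6, s7}| = 6.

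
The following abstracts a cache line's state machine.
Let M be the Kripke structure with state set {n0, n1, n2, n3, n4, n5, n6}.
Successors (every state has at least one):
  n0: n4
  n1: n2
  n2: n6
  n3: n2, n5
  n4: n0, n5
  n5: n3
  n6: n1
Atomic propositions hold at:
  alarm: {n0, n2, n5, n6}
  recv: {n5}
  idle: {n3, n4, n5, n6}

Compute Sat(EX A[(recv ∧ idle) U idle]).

Sat(recv ∧ idle) = {n5}
A[(recv ∧ idle) U idle]: least fixpoint, start Z0 = Sat(idle) = {n3, n4, n5, n6}, add states in Sat(recv ∧ idle) with every successor in Z. Already a fixed point.
Sat(A[(recv ∧ idle) U idle]) = {n3, n4, n5, n6}
Sat(EX A[(recv ∧ idle) U idle]) = {s : some successor in {n3, n4, n5, n6}} = {n0, n2, n3, n4, n5}

{n0, n2, n3, n4, n5}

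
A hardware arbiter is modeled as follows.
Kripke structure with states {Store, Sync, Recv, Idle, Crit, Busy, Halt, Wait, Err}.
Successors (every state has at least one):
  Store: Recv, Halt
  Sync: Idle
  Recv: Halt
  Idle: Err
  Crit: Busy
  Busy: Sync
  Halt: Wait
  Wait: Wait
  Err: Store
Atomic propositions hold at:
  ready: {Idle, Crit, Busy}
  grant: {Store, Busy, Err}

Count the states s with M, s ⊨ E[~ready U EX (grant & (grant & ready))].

Sat(~ready) = {Store, Sync, Recv, Halt, Wait, Err}
Sat(grant & ready) = {Busy}
Sat(grant & (grant & ready)) = {Busy}
Sat(EX (grant & (grant & ready))) = {s : some successor in {Busy}} = {Crit}
E[~ready U EX (grant & (grant & ready))]: least fixpoint, start Z0 = Sat(EX (grant & (grant & ready))) = {Crit}, add states in Sat(~ready) with some successor in Z. Already a fixed point.
Sat(E[~ready U EX (grant & (grant & ready))]) = {Crit}
|Sat(E[~ready U EX (grant & (grant & ready))])| = |{Crit}| = 1.

1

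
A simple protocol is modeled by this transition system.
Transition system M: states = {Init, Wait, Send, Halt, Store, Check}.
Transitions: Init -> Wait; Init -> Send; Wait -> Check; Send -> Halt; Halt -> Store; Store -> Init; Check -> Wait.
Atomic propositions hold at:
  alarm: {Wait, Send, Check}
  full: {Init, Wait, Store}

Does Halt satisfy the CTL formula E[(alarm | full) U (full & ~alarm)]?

Sat(alarm | full) = {Init, Wait, Send, Store, Check}
Sat(~alarm) = {Init, Halt, Store}
Sat(full & ~alarm) = {Init, Store}
E[(alarm | full) U (full & ~alarm)]: least fixpoint, start Z0 = Sat((full & ~alarm)) = {Init, Store}, add states in Sat(alarm | full) with some successor in Z. Already a fixed point.
Sat(E[(alarm | full) U (full & ~alarm)]) = {Init, Store}
Halt ∉ Sat(E[(alarm | full) U (full & ~alarm)]) = {Init, Store}, so the formula does not hold at Halt.

No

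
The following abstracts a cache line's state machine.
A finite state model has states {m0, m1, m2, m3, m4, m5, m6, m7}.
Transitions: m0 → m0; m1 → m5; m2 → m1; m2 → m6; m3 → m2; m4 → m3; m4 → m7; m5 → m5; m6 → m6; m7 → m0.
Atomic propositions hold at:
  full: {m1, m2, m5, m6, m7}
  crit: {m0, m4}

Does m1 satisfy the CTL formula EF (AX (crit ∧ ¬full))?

No

Sat(¬full) = {m0, m3, m4}
Sat(crit ∧ ¬full) = {m0, m4}
Sat(AX (crit ∧ ¬full)) = {s : every successor in {m0, m4}} = {m0, m7}
EF (AX (crit ∧ ¬full)): least fixpoint, start Z0 = {m0, m7}, add states with some successor in Z. Z1 = {m0, m4, m7}; fixed.
Sat(EF (AX (crit ∧ ¬full))) = {m0, m4, m7}
m1 ∉ Sat(EF (AX (crit ∧ ¬full))) = {m0, m4, m7}, so the formula does not hold at m1.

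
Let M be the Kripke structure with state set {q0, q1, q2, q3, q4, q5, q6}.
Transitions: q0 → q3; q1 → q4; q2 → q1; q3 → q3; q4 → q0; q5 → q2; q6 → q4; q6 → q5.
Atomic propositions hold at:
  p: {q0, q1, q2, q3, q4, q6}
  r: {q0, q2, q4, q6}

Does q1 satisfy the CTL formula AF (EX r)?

Sat(EX r) = {s : some successor in {q0, q2, q4, q6}} = {q1, q4, q5, q6}
AF (EX r): least fixpoint, start Z0 = {q1, q4, q5, q6}, add states with every successor in Z. Z1 = {q1, q2, q4, q5, q6}; fixed.
Sat(AF (EX r)) = {q1, q2, q4, q5, q6}
q1 ∈ Sat(AF (EX r)) = {q1, q2, q4, q5, q6}, so the formula holds at q1.

Yes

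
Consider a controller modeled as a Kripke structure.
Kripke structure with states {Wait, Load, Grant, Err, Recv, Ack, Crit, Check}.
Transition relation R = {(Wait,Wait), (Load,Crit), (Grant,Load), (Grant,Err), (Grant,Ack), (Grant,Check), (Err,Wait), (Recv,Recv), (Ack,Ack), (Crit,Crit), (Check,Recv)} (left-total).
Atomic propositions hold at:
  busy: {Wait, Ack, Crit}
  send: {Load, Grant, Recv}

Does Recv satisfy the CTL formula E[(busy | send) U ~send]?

No

Sat(busy | send) = {Wait, Load, Grant, Recv, Ack, Crit}
Sat(~send) = {Wait, Err, Ack, Crit, Check}
E[(busy | send) U ~send]: least fixpoint, start Z0 = Sat(~send) = {Wait, Err, Ack, Crit, Check}, add states in Sat(busy | send) with some successor in Z. Z1 = {Wait, Load, Grant, Err, Ack, Crit, Check}; fixed.
Sat(E[(busy | send) U ~send]) = {Wait, Load, Grant, Err, Ack, Crit, Check}
Recv ∉ Sat(E[(busy | send) U ~send]) = {Wait, Load, Grant, Err, Ack, Crit, Check}, so the formula does not hold at Recv.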